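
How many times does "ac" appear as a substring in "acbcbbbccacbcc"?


Searching for "ac" in "acbcbbbccacbcc"
Scanning each position:
  Position 0: "ac" => MATCH
  Position 1: "cb" => no
  Position 2: "bc" => no
  Position 3: "cb" => no
  Position 4: "bb" => no
  Position 5: "bb" => no
  Position 6: "bc" => no
  Position 7: "cc" => no
  Position 8: "ca" => no
  Position 9: "ac" => MATCH
  Position 10: "cb" => no
  Position 11: "bc" => no
  Position 12: "cc" => no
Total occurrences: 2

2


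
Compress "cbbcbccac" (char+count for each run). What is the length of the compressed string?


Input: cbbcbccac
Runs:
  'c' x 1 => "c1"
  'b' x 2 => "b2"
  'c' x 1 => "c1"
  'b' x 1 => "b1"
  'c' x 2 => "c2"
  'a' x 1 => "a1"
  'c' x 1 => "c1"
Compressed: "c1b2c1b1c2a1c1"
Compressed length: 14

14


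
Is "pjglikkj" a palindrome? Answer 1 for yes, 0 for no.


Input: pjglikkj
Reversed: jkkilgjp
  Compare pos 0 ('p') with pos 7 ('j'): MISMATCH
  Compare pos 1 ('j') with pos 6 ('k'): MISMATCH
  Compare pos 2 ('g') with pos 5 ('k'): MISMATCH
  Compare pos 3 ('l') with pos 4 ('i'): MISMATCH
Result: not a palindrome

0


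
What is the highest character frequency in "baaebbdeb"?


Input: baaebbdeb
Character counts:
  'a': 2
  'b': 4
  'd': 1
  'e': 2
Maximum frequency: 4

4


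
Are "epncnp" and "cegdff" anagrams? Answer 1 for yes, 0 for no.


Strings: "epncnp", "cegdff"
Sorted first:  cennpp
Sorted second: cdeffg
Differ at position 1: 'e' vs 'd' => not anagrams

0


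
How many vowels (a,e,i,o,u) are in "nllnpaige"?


Input: nllnpaige
Checking each character:
  'n' at position 0: consonant
  'l' at position 1: consonant
  'l' at position 2: consonant
  'n' at position 3: consonant
  'p' at position 4: consonant
  'a' at position 5: vowel (running total: 1)
  'i' at position 6: vowel (running total: 2)
  'g' at position 7: consonant
  'e' at position 8: vowel (running total: 3)
Total vowels: 3

3


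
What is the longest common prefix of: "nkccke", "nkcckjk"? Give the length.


Words: nkccke, nkcckjk
  Position 0: all 'n' => match
  Position 1: all 'k' => match
  Position 2: all 'c' => match
  Position 3: all 'c' => match
  Position 4: all 'k' => match
  Position 5: ('e', 'j') => mismatch, stop
LCP = "nkcck" (length 5)

5


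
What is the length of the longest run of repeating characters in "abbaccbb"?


Input: "abbaccbb"
Scanning for longest run:
  Position 1 ('b'): new char, reset run to 1
  Position 2 ('b'): continues run of 'b', length=2
  Position 3 ('a'): new char, reset run to 1
  Position 4 ('c'): new char, reset run to 1
  Position 5 ('c'): continues run of 'c', length=2
  Position 6 ('b'): new char, reset run to 1
  Position 7 ('b'): continues run of 'b', length=2
Longest run: 'b' with length 2

2


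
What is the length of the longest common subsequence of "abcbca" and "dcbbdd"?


LCS of "abcbca" and "dcbbdd"
DP table:
           d    c    b    b    d    d
      0    0    0    0    0    0    0
  a   0    0    0    0    0    0    0
  b   0    0    0    1    1    1    1
  c   0    0    1    1    1    1    1
  b   0    0    1    2    2    2    2
  c   0    0    1    2    2    2    2
  a   0    0    1    2    2    2    2
LCS length = dp[6][6] = 2

2


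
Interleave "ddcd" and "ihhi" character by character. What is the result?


Interleaving "ddcd" and "ihhi":
  Position 0: 'd' from first, 'i' from second => "di"
  Position 1: 'd' from first, 'h' from second => "dh"
  Position 2: 'c' from first, 'h' from second => "ch"
  Position 3: 'd' from first, 'i' from second => "di"
Result: didhchdi

didhchdi


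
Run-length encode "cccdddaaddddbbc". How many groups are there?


Input: cccdddaaddddbbc
Scanning for consecutive runs:
  Group 1: 'c' x 3 (positions 0-2)
  Group 2: 'd' x 3 (positions 3-5)
  Group 3: 'a' x 2 (positions 6-7)
  Group 4: 'd' x 4 (positions 8-11)
  Group 5: 'b' x 2 (positions 12-13)
  Group 6: 'c' x 1 (positions 14-14)
Total groups: 6

6


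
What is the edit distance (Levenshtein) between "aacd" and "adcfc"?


Computing edit distance: "aacd" -> "adcfc"
DP table:
           a    d    c    f    c
      0    1    2    3    4    5
  a   1    0    1    2    3    4
  a   2    1    1    2    3    4
  c   3    2    2    1    2    3
  d   4    3    2    2    2    3
Edit distance = dp[4][5] = 3

3


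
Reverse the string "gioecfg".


Input: gioecfg
Reading characters right to left:
  Position 6: 'g'
  Position 5: 'f'
  Position 4: 'c'
  Position 3: 'e'
  Position 2: 'o'
  Position 1: 'i'
  Position 0: 'g'
Reversed: gfceoig

gfceoig


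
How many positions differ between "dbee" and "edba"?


Comparing "dbee" and "edba" position by position:
  Position 0: 'd' vs 'e' => DIFFER
  Position 1: 'b' vs 'd' => DIFFER
  Position 2: 'e' vs 'b' => DIFFER
  Position 3: 'e' vs 'a' => DIFFER
Positions that differ: 4

4


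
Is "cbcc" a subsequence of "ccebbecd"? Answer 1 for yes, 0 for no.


Check if "cbcc" is a subsequence of "ccebbecd"
Greedy scan:
  Position 0 ('c'): matches sub[0] = 'c'
  Position 1 ('c'): no match needed
  Position 2 ('e'): no match needed
  Position 3 ('b'): matches sub[1] = 'b'
  Position 4 ('b'): no match needed
  Position 5 ('e'): no match needed
  Position 6 ('c'): matches sub[2] = 'c'
  Position 7 ('d'): no match needed
Only matched 3/4 characters => not a subsequence

0


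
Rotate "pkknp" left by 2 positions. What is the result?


Input: "pkknp", rotate left by 2
First 2 characters: "pk"
Remaining characters: "knp"
Concatenate remaining + first: "knp" + "pk" = "knppk"

knppk


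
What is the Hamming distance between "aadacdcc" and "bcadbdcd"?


Comparing "aadacdcc" and "bcadbdcd" position by position:
  Position 0: 'a' vs 'b' => differ
  Position 1: 'a' vs 'c' => differ
  Position 2: 'd' vs 'a' => differ
  Position 3: 'a' vs 'd' => differ
  Position 4: 'c' vs 'b' => differ
  Position 5: 'd' vs 'd' => same
  Position 6: 'c' vs 'c' => same
  Position 7: 'c' vs 'd' => differ
Total differences (Hamming distance): 6

6


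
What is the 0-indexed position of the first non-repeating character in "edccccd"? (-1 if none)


Input: edccccd
Character frequencies:
  'c': 4
  'd': 2
  'e': 1
Scanning left to right for freq == 1:
  Position 0 ('e'): unique! => answer = 0

0


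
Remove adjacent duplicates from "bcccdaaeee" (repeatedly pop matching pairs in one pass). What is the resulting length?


Input: bcccdaaeee
Stack-based adjacent duplicate removal:
  Read 'b': push. Stack: b
  Read 'c': push. Stack: bc
  Read 'c': matches stack top 'c' => pop. Stack: b
  Read 'c': push. Stack: bc
  Read 'd': push. Stack: bcd
  Read 'a': push. Stack: bcda
  Read 'a': matches stack top 'a' => pop. Stack: bcd
  Read 'e': push. Stack: bcde
  Read 'e': matches stack top 'e' => pop. Stack: bcd
  Read 'e': push. Stack: bcde
Final stack: "bcde" (length 4)

4


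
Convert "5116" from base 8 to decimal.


Input: "5116" in base 8
Positional expansion:
  Digit '5' (value 5) x 8^3 = 2560
  Digit '1' (value 1) x 8^2 = 64
  Digit '1' (value 1) x 8^1 = 8
  Digit '6' (value 6) x 8^0 = 6
Sum = 2638

2638


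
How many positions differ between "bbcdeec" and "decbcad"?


Comparing "bbcdeec" and "decbcad" position by position:
  Position 0: 'b' vs 'd' => DIFFER
  Position 1: 'b' vs 'e' => DIFFER
  Position 2: 'c' vs 'c' => same
  Position 3: 'd' vs 'b' => DIFFER
  Position 4: 'e' vs 'c' => DIFFER
  Position 5: 'e' vs 'a' => DIFFER
  Position 6: 'c' vs 'd' => DIFFER
Positions that differ: 6

6


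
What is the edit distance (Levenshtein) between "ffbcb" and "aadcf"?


Computing edit distance: "ffbcb" -> "aadcf"
DP table:
           a    a    d    c    f
      0    1    2    3    4    5
  f   1    1    2    3    4    4
  f   2    2    2    3    4    4
  b   3    3    3    3    4    5
  c   4    4    4    4    3    4
  b   5    5    5    5    4    4
Edit distance = dp[5][5] = 4

4


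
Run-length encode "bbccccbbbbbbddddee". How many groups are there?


Input: bbccccbbbbbbddddee
Scanning for consecutive runs:
  Group 1: 'b' x 2 (positions 0-1)
  Group 2: 'c' x 4 (positions 2-5)
  Group 3: 'b' x 6 (positions 6-11)
  Group 4: 'd' x 4 (positions 12-15)
  Group 5: 'e' x 2 (positions 16-17)
Total groups: 5

5


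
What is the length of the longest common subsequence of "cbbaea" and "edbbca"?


LCS of "cbbaea" and "edbbca"
DP table:
           e    d    b    b    c    a
      0    0    0    0    0    0    0
  c   0    0    0    0    0    1    1
  b   0    0    0    1    1    1    1
  b   0    0    0    1    2    2    2
  a   0    0    0    1    2    2    3
  e   0    1    1    1    2    2    3
  a   0    1    1    1    2    2    3
LCS length = dp[6][6] = 3

3


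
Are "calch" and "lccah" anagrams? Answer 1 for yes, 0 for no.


Strings: "calch", "lccah"
Sorted first:  acchl
Sorted second: acchl
Sorted forms match => anagrams

1


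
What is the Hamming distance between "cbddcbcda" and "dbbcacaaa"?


Comparing "cbddcbcda" and "dbbcacaaa" position by position:
  Position 0: 'c' vs 'd' => differ
  Position 1: 'b' vs 'b' => same
  Position 2: 'd' vs 'b' => differ
  Position 3: 'd' vs 'c' => differ
  Position 4: 'c' vs 'a' => differ
  Position 5: 'b' vs 'c' => differ
  Position 6: 'c' vs 'a' => differ
  Position 7: 'd' vs 'a' => differ
  Position 8: 'a' vs 'a' => same
Total differences (Hamming distance): 7

7


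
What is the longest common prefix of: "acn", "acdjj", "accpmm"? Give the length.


Words: acn, acdjj, accpmm
  Position 0: all 'a' => match
  Position 1: all 'c' => match
  Position 2: ('n', 'd', 'c') => mismatch, stop
LCP = "ac" (length 2)

2


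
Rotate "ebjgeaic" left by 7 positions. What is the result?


Input: "ebjgeaic", rotate left by 7
First 7 characters: "ebjgeai"
Remaining characters: "c"
Concatenate remaining + first: "c" + "ebjgeai" = "cebjgeai"

cebjgeai


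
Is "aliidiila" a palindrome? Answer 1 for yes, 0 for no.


Input: aliidiila
Reversed: aliidiila
  Compare pos 0 ('a') with pos 8 ('a'): match
  Compare pos 1 ('l') with pos 7 ('l'): match
  Compare pos 2 ('i') with pos 6 ('i'): match
  Compare pos 3 ('i') with pos 5 ('i'): match
Result: palindrome

1


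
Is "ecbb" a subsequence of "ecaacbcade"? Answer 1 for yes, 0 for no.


Check if "ecbb" is a subsequence of "ecaacbcade"
Greedy scan:
  Position 0 ('e'): matches sub[0] = 'e'
  Position 1 ('c'): matches sub[1] = 'c'
  Position 2 ('a'): no match needed
  Position 3 ('a'): no match needed
  Position 4 ('c'): no match needed
  Position 5 ('b'): matches sub[2] = 'b'
  Position 6 ('c'): no match needed
  Position 7 ('a'): no match needed
  Position 8 ('d'): no match needed
  Position 9 ('e'): no match needed
Only matched 3/4 characters => not a subsequence

0


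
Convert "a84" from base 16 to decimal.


Input: "a84" in base 16
Positional expansion:
  Digit 'a' (value 10) x 16^2 = 2560
  Digit '8' (value 8) x 16^1 = 128
  Digit '4' (value 4) x 16^0 = 4
Sum = 2692

2692


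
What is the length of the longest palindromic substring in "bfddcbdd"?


Input: "bfddcbdd"
Checking substrings for palindromes:
  [2:4] "dd" (len 2) => palindrome
  [6:8] "dd" (len 2) => palindrome
Longest palindromic substring: "dd" with length 2

2


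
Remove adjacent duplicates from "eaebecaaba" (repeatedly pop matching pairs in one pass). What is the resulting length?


Input: eaebecaaba
Stack-based adjacent duplicate removal:
  Read 'e': push. Stack: e
  Read 'a': push. Stack: ea
  Read 'e': push. Stack: eae
  Read 'b': push. Stack: eaeb
  Read 'e': push. Stack: eaebe
  Read 'c': push. Stack: eaebec
  Read 'a': push. Stack: eaebeca
  Read 'a': matches stack top 'a' => pop. Stack: eaebec
  Read 'b': push. Stack: eaebecb
  Read 'a': push. Stack: eaebecba
Final stack: "eaebecba" (length 8)

8


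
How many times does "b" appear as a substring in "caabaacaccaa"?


Searching for "b" in "caabaacaccaa"
Scanning each position:
  Position 0: "c" => no
  Position 1: "a" => no
  Position 2: "a" => no
  Position 3: "b" => MATCH
  Position 4: "a" => no
  Position 5: "a" => no
  Position 6: "c" => no
  Position 7: "a" => no
  Position 8: "c" => no
  Position 9: "c" => no
  Position 10: "a" => no
  Position 11: "a" => no
Total occurrences: 1

1


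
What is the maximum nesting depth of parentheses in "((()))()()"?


Input: "((()))()()"
Tracking depth:
  Position 0 '(': depth becomes 1
  Position 1 '(': depth becomes 2
  Position 2 '(': depth becomes 3
  Position 3 ')': depth becomes 2
  Position 4 ')': depth becomes 1
  Position 5 ')': depth becomes 0
  Position 6 '(': depth becomes 1
  Position 7 ')': depth becomes 0
  Position 8 '(': depth becomes 1
  Position 9 ')': depth becomes 0
Maximum depth reached: 3

3


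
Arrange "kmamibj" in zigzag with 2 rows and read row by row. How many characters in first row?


Zigzag "kmamibj" into 2 rows:
Placing characters:
  'k' => row 0
  'm' => row 1
  'a' => row 0
  'm' => row 1
  'i' => row 0
  'b' => row 1
  'j' => row 0
Rows:
  Row 0: "kaij"
  Row 1: "mmb"
First row length: 4

4


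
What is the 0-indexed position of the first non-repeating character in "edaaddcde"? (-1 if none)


Input: edaaddcde
Character frequencies:
  'a': 2
  'c': 1
  'd': 4
  'e': 2
Scanning left to right for freq == 1:
  Position 0 ('e'): freq=2, skip
  Position 1 ('d'): freq=4, skip
  Position 2 ('a'): freq=2, skip
  Position 3 ('a'): freq=2, skip
  Position 4 ('d'): freq=4, skip
  Position 5 ('d'): freq=4, skip
  Position 6 ('c'): unique! => answer = 6

6


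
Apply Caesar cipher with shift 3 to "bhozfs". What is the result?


Caesar cipher: shift "bhozfs" by 3
  'b' (pos 1) + 3 = pos 4 = 'e'
  'h' (pos 7) + 3 = pos 10 = 'k'
  'o' (pos 14) + 3 = pos 17 = 'r'
  'z' (pos 25) + 3 = pos 2 = 'c'
  'f' (pos 5) + 3 = pos 8 = 'i'
  's' (pos 18) + 3 = pos 21 = 'v'
Result: ekrciv

ekrciv


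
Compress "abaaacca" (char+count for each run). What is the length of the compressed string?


Input: abaaacca
Runs:
  'a' x 1 => "a1"
  'b' x 1 => "b1"
  'a' x 3 => "a3"
  'c' x 2 => "c2"
  'a' x 1 => "a1"
Compressed: "a1b1a3c2a1"
Compressed length: 10

10


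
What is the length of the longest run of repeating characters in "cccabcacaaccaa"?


Input: "cccabcacaaccaa"
Scanning for longest run:
  Position 1 ('c'): continues run of 'c', length=2
  Position 2 ('c'): continues run of 'c', length=3
  Position 3 ('a'): new char, reset run to 1
  Position 4 ('b'): new char, reset run to 1
  Position 5 ('c'): new char, reset run to 1
  Position 6 ('a'): new char, reset run to 1
  Position 7 ('c'): new char, reset run to 1
  Position 8 ('a'): new char, reset run to 1
  Position 9 ('a'): continues run of 'a', length=2
  Position 10 ('c'): new char, reset run to 1
  Position 11 ('c'): continues run of 'c', length=2
  Position 12 ('a'): new char, reset run to 1
  Position 13 ('a'): continues run of 'a', length=2
Longest run: 'c' with length 3

3


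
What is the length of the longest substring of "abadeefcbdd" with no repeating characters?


Input: "abadeefcbdd"
Sliding window (track last position of each char):
  Position 0 ('a'): window [0,0] length 1 -- new best
  Position 1 ('b'): window [0,1] length 2 -- new best
  Position 2 ('a'): repeat (last at 0), move window start to 1
  Position 2 ('a'): window [1,2] length 2
  Position 3 ('d'): window [1,3] length 3 -- new best
  Position 4 ('e'): window [1,4] length 4 -- new best
  Position 5 ('e'): repeat (last at 4), move window start to 5
  Position 5 ('e'): window [5,5] length 1
  Position 6 ('f'): window [5,6] length 2
  Position 7 ('c'): window [5,7] length 3
  Position 8 ('b'): window [5,8] length 4
  Position 9 ('d'): window [5,9] length 5 -- new best
  Position 10 ('d'): repeat (last at 9), move window start to 10
  Position 10 ('d'): window [10,10] length 1
Longest substring with no repeats: "efcbd" with length 5

5


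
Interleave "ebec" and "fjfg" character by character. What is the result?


Interleaving "ebec" and "fjfg":
  Position 0: 'e' from first, 'f' from second => "ef"
  Position 1: 'b' from first, 'j' from second => "bj"
  Position 2: 'e' from first, 'f' from second => "ef"
  Position 3: 'c' from first, 'g' from second => "cg"
Result: efbjefcg

efbjefcg


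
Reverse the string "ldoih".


Input: ldoih
Reading characters right to left:
  Position 4: 'h'
  Position 3: 'i'
  Position 2: 'o'
  Position 1: 'd'
  Position 0: 'l'
Reversed: hiodl

hiodl


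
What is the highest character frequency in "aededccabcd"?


Input: aededccabcd
Character counts:
  'a': 2
  'b': 1
  'c': 3
  'd': 3
  'e': 2
Maximum frequency: 3

3


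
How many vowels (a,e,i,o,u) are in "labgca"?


Input: labgca
Checking each character:
  'l' at position 0: consonant
  'a' at position 1: vowel (running total: 1)
  'b' at position 2: consonant
  'g' at position 3: consonant
  'c' at position 4: consonant
  'a' at position 5: vowel (running total: 2)
Total vowels: 2

2


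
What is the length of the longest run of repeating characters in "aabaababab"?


Input: "aabaababab"
Scanning for longest run:
  Position 1 ('a'): continues run of 'a', length=2
  Position 2 ('b'): new char, reset run to 1
  Position 3 ('a'): new char, reset run to 1
  Position 4 ('a'): continues run of 'a', length=2
  Position 5 ('b'): new char, reset run to 1
  Position 6 ('a'): new char, reset run to 1
  Position 7 ('b'): new char, reset run to 1
  Position 8 ('a'): new char, reset run to 1
  Position 9 ('b'): new char, reset run to 1
Longest run: 'a' with length 2

2


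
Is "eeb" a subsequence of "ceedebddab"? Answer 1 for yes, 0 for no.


Check if "eeb" is a subsequence of "ceedebddab"
Greedy scan:
  Position 0 ('c'): no match needed
  Position 1 ('e'): matches sub[0] = 'e'
  Position 2 ('e'): matches sub[1] = 'e'
  Position 3 ('d'): no match needed
  Position 4 ('e'): no match needed
  Position 5 ('b'): matches sub[2] = 'b'
  Position 6 ('d'): no match needed
  Position 7 ('d'): no match needed
  Position 8 ('a'): no match needed
  Position 9 ('b'): no match needed
All 3 characters matched => is a subsequence

1


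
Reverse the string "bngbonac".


Input: bngbonac
Reading characters right to left:
  Position 7: 'c'
  Position 6: 'a'
  Position 5: 'n'
  Position 4: 'o'
  Position 3: 'b'
  Position 2: 'g'
  Position 1: 'n'
  Position 0: 'b'
Reversed: canobgnb

canobgnb


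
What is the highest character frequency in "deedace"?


Input: deedace
Character counts:
  'a': 1
  'c': 1
  'd': 2
  'e': 3
Maximum frequency: 3

3


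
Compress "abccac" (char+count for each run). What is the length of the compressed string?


Input: abccac
Runs:
  'a' x 1 => "a1"
  'b' x 1 => "b1"
  'c' x 2 => "c2"
  'a' x 1 => "a1"
  'c' x 1 => "c1"
Compressed: "a1b1c2a1c1"
Compressed length: 10

10


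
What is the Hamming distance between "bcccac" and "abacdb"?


Comparing "bcccac" and "abacdb" position by position:
  Position 0: 'b' vs 'a' => differ
  Position 1: 'c' vs 'b' => differ
  Position 2: 'c' vs 'a' => differ
  Position 3: 'c' vs 'c' => same
  Position 4: 'a' vs 'd' => differ
  Position 5: 'c' vs 'b' => differ
Total differences (Hamming distance): 5

5


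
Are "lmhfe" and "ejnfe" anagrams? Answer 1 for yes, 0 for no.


Strings: "lmhfe", "ejnfe"
Sorted first:  efhlm
Sorted second: eefjn
Differ at position 1: 'f' vs 'e' => not anagrams

0


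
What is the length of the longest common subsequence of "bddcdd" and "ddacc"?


LCS of "bddcdd" and "ddacc"
DP table:
           d    d    a    c    c
      0    0    0    0    0    0
  b   0    0    0    0    0    0
  d   0    1    1    1    1    1
  d   0    1    2    2    2    2
  c   0    1    2    2    3    3
  d   0    1    2    2    3    3
  d   0    1    2    2    3    3
LCS length = dp[6][5] = 3

3


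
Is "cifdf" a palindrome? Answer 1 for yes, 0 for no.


Input: cifdf
Reversed: fdfic
  Compare pos 0 ('c') with pos 4 ('f'): MISMATCH
  Compare pos 1 ('i') with pos 3 ('d'): MISMATCH
Result: not a palindrome

0


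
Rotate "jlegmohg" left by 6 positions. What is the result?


Input: "jlegmohg", rotate left by 6
First 6 characters: "jlegmo"
Remaining characters: "hg"
Concatenate remaining + first: "hg" + "jlegmo" = "hgjlegmo"

hgjlegmo


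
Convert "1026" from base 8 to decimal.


Input: "1026" in base 8
Positional expansion:
  Digit '1' (value 1) x 8^3 = 512
  Digit '0' (value 0) x 8^2 = 0
  Digit '2' (value 2) x 8^1 = 16
  Digit '6' (value 6) x 8^0 = 6
Sum = 534

534


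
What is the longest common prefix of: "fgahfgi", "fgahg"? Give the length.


Words: fgahfgi, fgahg
  Position 0: all 'f' => match
  Position 1: all 'g' => match
  Position 2: all 'a' => match
  Position 3: all 'h' => match
  Position 4: ('f', 'g') => mismatch, stop
LCP = "fgah" (length 4)

4


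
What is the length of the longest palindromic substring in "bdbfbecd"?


Input: "bdbfbecd"
Checking substrings for palindromes:
  [0:3] "bdb" (len 3) => palindrome
  [2:5] "bfb" (len 3) => palindrome
Longest palindromic substring: "bdb" with length 3

3


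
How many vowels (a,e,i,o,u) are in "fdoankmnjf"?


Input: fdoankmnjf
Checking each character:
  'f' at position 0: consonant
  'd' at position 1: consonant
  'o' at position 2: vowel (running total: 1)
  'a' at position 3: vowel (running total: 2)
  'n' at position 4: consonant
  'k' at position 5: consonant
  'm' at position 6: consonant
  'n' at position 7: consonant
  'j' at position 8: consonant
  'f' at position 9: consonant
Total vowels: 2

2


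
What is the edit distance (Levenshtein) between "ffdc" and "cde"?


Computing edit distance: "ffdc" -> "cde"
DP table:
           c    d    e
      0    1    2    3
  f   1    1    2    3
  f   2    2    2    3
  d   3    3    2    3
  c   4    3    3    3
Edit distance = dp[4][3] = 3

3


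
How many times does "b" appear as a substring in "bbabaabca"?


Searching for "b" in "bbabaabca"
Scanning each position:
  Position 0: "b" => MATCH
  Position 1: "b" => MATCH
  Position 2: "a" => no
  Position 3: "b" => MATCH
  Position 4: "a" => no
  Position 5: "a" => no
  Position 6: "b" => MATCH
  Position 7: "c" => no
  Position 8: "a" => no
Total occurrences: 4

4


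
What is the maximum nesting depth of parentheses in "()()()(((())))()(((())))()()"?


Input: "()()()(((())))()(((())))()()"
Tracking depth:
  Position 0 '(': depth becomes 1
  Position 1 ')': depth becomes 0
  Position 2 '(': depth becomes 1
  Position 3 ')': depth becomes 0
  Position 4 '(': depth becomes 1
  Position 5 ')': depth becomes 0
  Position 6 '(': depth becomes 1
  Position 7 '(': depth becomes 2
  Position 8 '(': depth becomes 3
  Position 9 '(': depth becomes 4
  Position 10 ')': depth becomes 3
  Position 11 ')': depth becomes 2
  Position 12 ')': depth becomes 1
  Position 13 ')': depth becomes 0
  Position 14 '(': depth becomes 1
  Position 15 ')': depth becomes 0
  Position 16 '(': depth becomes 1
  Position 17 '(': depth becomes 2
  Position 18 '(': depth becomes 3
  Position 19 '(': depth becomes 4
  Position 20 ')': depth becomes 3
  Position 21 ')': depth becomes 2
  Position 22 ')': depth becomes 1
  Position 23 ')': depth becomes 0
  Position 24 '(': depth becomes 1
  Position 25 ')': depth becomes 0
  Position 26 '(': depth becomes 1
  Position 27 ')': depth becomes 0
Maximum depth reached: 4

4


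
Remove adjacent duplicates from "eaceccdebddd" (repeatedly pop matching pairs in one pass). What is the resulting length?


Input: eaceccdebddd
Stack-based adjacent duplicate removal:
  Read 'e': push. Stack: e
  Read 'a': push. Stack: ea
  Read 'c': push. Stack: eac
  Read 'e': push. Stack: eace
  Read 'c': push. Stack: eacec
  Read 'c': matches stack top 'c' => pop. Stack: eace
  Read 'd': push. Stack: eaced
  Read 'e': push. Stack: eacede
  Read 'b': push. Stack: eacedeb
  Read 'd': push. Stack: eacedebd
  Read 'd': matches stack top 'd' => pop. Stack: eacedeb
  Read 'd': push. Stack: eacedebd
Final stack: "eacedebd" (length 8)

8


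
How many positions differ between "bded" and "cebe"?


Comparing "bded" and "cebe" position by position:
  Position 0: 'b' vs 'c' => DIFFER
  Position 1: 'd' vs 'e' => DIFFER
  Position 2: 'e' vs 'b' => DIFFER
  Position 3: 'd' vs 'e' => DIFFER
Positions that differ: 4

4


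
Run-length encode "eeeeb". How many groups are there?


Input: eeeeb
Scanning for consecutive runs:
  Group 1: 'e' x 4 (positions 0-3)
  Group 2: 'b' x 1 (positions 4-4)
Total groups: 2

2


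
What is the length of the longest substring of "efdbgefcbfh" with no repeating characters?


Input: "efdbgefcbfh"
Sliding window (track last position of each char):
  Position 0 ('e'): window [0,0] length 1 -- new best
  Position 1 ('f'): window [0,1] length 2 -- new best
  Position 2 ('d'): window [0,2] length 3 -- new best
  Position 3 ('b'): window [0,3] length 4 -- new best
  Position 4 ('g'): window [0,4] length 5 -- new best
  Position 5 ('e'): repeat (last at 0), move window start to 1
  Position 5 ('e'): window [1,5] length 5
  Position 6 ('f'): repeat (last at 1), move window start to 2
  Position 6 ('f'): window [2,6] length 5
  Position 7 ('c'): window [2,7] length 6 -- new best
  Position 8 ('b'): repeat (last at 3), move window start to 4
  Position 8 ('b'): window [4,8] length 5
  Position 9 ('f'): repeat (last at 6), move window start to 7
  Position 9 ('f'): window [7,9] length 3
  Position 10 ('h'): window [7,10] length 4
Longest substring with no repeats: "dbgefc" with length 6

6


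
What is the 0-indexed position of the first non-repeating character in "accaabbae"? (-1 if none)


Input: accaabbae
Character frequencies:
  'a': 4
  'b': 2
  'c': 2
  'e': 1
Scanning left to right for freq == 1:
  Position 0 ('a'): freq=4, skip
  Position 1 ('c'): freq=2, skip
  Position 2 ('c'): freq=2, skip
  Position 3 ('a'): freq=4, skip
  Position 4 ('a'): freq=4, skip
  Position 5 ('b'): freq=2, skip
  Position 6 ('b'): freq=2, skip
  Position 7 ('a'): freq=4, skip
  Position 8 ('e'): unique! => answer = 8

8


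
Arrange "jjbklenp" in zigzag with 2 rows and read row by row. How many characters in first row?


Zigzag "jjbklenp" into 2 rows:
Placing characters:
  'j' => row 0
  'j' => row 1
  'b' => row 0
  'k' => row 1
  'l' => row 0
  'e' => row 1
  'n' => row 0
  'p' => row 1
Rows:
  Row 0: "jbln"
  Row 1: "jkep"
First row length: 4

4


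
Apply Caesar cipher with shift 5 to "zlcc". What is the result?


Caesar cipher: shift "zlcc" by 5
  'z' (pos 25) + 5 = pos 4 = 'e'
  'l' (pos 11) + 5 = pos 16 = 'q'
  'c' (pos 2) + 5 = pos 7 = 'h'
  'c' (pos 2) + 5 = pos 7 = 'h'
Result: eqhh

eqhh


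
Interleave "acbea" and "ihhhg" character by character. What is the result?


Interleaving "acbea" and "ihhhg":
  Position 0: 'a' from first, 'i' from second => "ai"
  Position 1: 'c' from first, 'h' from second => "ch"
  Position 2: 'b' from first, 'h' from second => "bh"
  Position 3: 'e' from first, 'h' from second => "eh"
  Position 4: 'a' from first, 'g' from second => "ag"
Result: aichbhehag

aichbhehag


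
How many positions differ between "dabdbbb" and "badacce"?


Comparing "dabdbbb" and "badacce" position by position:
  Position 0: 'd' vs 'b' => DIFFER
  Position 1: 'a' vs 'a' => same
  Position 2: 'b' vs 'd' => DIFFER
  Position 3: 'd' vs 'a' => DIFFER
  Position 4: 'b' vs 'c' => DIFFER
  Position 5: 'b' vs 'c' => DIFFER
  Position 6: 'b' vs 'e' => DIFFER
Positions that differ: 6

6


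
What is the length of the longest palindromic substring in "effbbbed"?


Input: "effbbbed"
Checking substrings for palindromes:
  [3:6] "bbb" (len 3) => palindrome
  [1:3] "ff" (len 2) => palindrome
  [3:5] "bb" (len 2) => palindrome
  [4:6] "bb" (len 2) => palindrome
Longest palindromic substring: "bbb" with length 3

3


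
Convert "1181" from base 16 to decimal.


Input: "1181" in base 16
Positional expansion:
  Digit '1' (value 1) x 16^3 = 4096
  Digit '1' (value 1) x 16^2 = 256
  Digit '8' (value 8) x 16^1 = 128
  Digit '1' (value 1) x 16^0 = 1
Sum = 4481

4481


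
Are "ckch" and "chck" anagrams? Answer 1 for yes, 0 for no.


Strings: "ckch", "chck"
Sorted first:  cchk
Sorted second: cchk
Sorted forms match => anagrams

1


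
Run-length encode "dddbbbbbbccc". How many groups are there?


Input: dddbbbbbbccc
Scanning for consecutive runs:
  Group 1: 'd' x 3 (positions 0-2)
  Group 2: 'b' x 6 (positions 3-8)
  Group 3: 'c' x 3 (positions 9-11)
Total groups: 3

3


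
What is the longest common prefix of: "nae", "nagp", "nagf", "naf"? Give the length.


Words: nae, nagp, nagf, naf
  Position 0: all 'n' => match
  Position 1: all 'a' => match
  Position 2: ('e', 'g', 'g', 'f') => mismatch, stop
LCP = "na" (length 2)

2


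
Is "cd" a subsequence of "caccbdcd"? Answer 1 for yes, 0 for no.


Check if "cd" is a subsequence of "caccbdcd"
Greedy scan:
  Position 0 ('c'): matches sub[0] = 'c'
  Position 1 ('a'): no match needed
  Position 2 ('c'): no match needed
  Position 3 ('c'): no match needed
  Position 4 ('b'): no match needed
  Position 5 ('d'): matches sub[1] = 'd'
  Position 6 ('c'): no match needed
  Position 7 ('d'): no match needed
All 2 characters matched => is a subsequence

1


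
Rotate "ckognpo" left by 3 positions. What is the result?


Input: "ckognpo", rotate left by 3
First 3 characters: "cko"
Remaining characters: "gnpo"
Concatenate remaining + first: "gnpo" + "cko" = "gnpocko"

gnpocko


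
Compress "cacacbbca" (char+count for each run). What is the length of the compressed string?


Input: cacacbbca
Runs:
  'c' x 1 => "c1"
  'a' x 1 => "a1"
  'c' x 1 => "c1"
  'a' x 1 => "a1"
  'c' x 1 => "c1"
  'b' x 2 => "b2"
  'c' x 1 => "c1"
  'a' x 1 => "a1"
Compressed: "c1a1c1a1c1b2c1a1"
Compressed length: 16

16


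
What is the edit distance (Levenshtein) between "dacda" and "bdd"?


Computing edit distance: "dacda" -> "bdd"
DP table:
           b    d    d
      0    1    2    3
  d   1    1    1    2
  a   2    2    2    2
  c   3    3    3    3
  d   4    4    3    3
  a   5    5    4    4
Edit distance = dp[5][3] = 4

4


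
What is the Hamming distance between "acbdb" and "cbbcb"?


Comparing "acbdb" and "cbbcb" position by position:
  Position 0: 'a' vs 'c' => differ
  Position 1: 'c' vs 'b' => differ
  Position 2: 'b' vs 'b' => same
  Position 3: 'd' vs 'c' => differ
  Position 4: 'b' vs 'b' => same
Total differences (Hamming distance): 3

3


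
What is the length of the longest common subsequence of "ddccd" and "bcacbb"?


LCS of "ddccd" and "bcacbb"
DP table:
           b    c    a    c    b    b
      0    0    0    0    0    0    0
  d   0    0    0    0    0    0    0
  d   0    0    0    0    0    0    0
  c   0    0    1    1    1    1    1
  c   0    0    1    1    2    2    2
  d   0    0    1    1    2    2    2
LCS length = dp[5][6] = 2

2


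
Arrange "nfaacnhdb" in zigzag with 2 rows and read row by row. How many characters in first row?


Zigzag "nfaacnhdb" into 2 rows:
Placing characters:
  'n' => row 0
  'f' => row 1
  'a' => row 0
  'a' => row 1
  'c' => row 0
  'n' => row 1
  'h' => row 0
  'd' => row 1
  'b' => row 0
Rows:
  Row 0: "nachb"
  Row 1: "fand"
First row length: 5

5


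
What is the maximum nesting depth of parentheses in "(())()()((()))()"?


Input: "(())()()((()))()"
Tracking depth:
  Position 0 '(': depth becomes 1
  Position 1 '(': depth becomes 2
  Position 2 ')': depth becomes 1
  Position 3 ')': depth becomes 0
  Position 4 '(': depth becomes 1
  Position 5 ')': depth becomes 0
  Position 6 '(': depth becomes 1
  Position 7 ')': depth becomes 0
  Position 8 '(': depth becomes 1
  Position 9 '(': depth becomes 2
  Position 10 '(': depth becomes 3
  Position 11 ')': depth becomes 2
  Position 12 ')': depth becomes 1
  Position 13 ')': depth becomes 0
  Position 14 '(': depth becomes 1
  Position 15 ')': depth becomes 0
Maximum depth reached: 3

3


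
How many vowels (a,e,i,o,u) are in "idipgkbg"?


Input: idipgkbg
Checking each character:
  'i' at position 0: vowel (running total: 1)
  'd' at position 1: consonant
  'i' at position 2: vowel (running total: 2)
  'p' at position 3: consonant
  'g' at position 4: consonant
  'k' at position 5: consonant
  'b' at position 6: consonant
  'g' at position 7: consonant
Total vowels: 2

2


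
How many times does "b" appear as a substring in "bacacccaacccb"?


Searching for "b" in "bacacccaacccb"
Scanning each position:
  Position 0: "b" => MATCH
  Position 1: "a" => no
  Position 2: "c" => no
  Position 3: "a" => no
  Position 4: "c" => no
  Position 5: "c" => no
  Position 6: "c" => no
  Position 7: "a" => no
  Position 8: "a" => no
  Position 9: "c" => no
  Position 10: "c" => no
  Position 11: "c" => no
  Position 12: "b" => MATCH
Total occurrences: 2

2


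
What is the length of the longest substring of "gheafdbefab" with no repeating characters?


Input: "gheafdbefab"
Sliding window (track last position of each char):
  Position 0 ('g'): window [0,0] length 1 -- new best
  Position 1 ('h'): window [0,1] length 2 -- new best
  Position 2 ('e'): window [0,2] length 3 -- new best
  Position 3 ('a'): window [0,3] length 4 -- new best
  Position 4 ('f'): window [0,4] length 5 -- new best
  Position 5 ('d'): window [0,5] length 6 -- new best
  Position 6 ('b'): window [0,6] length 7 -- new best
  Position 7 ('e'): repeat (last at 2), move window start to 3
  Position 7 ('e'): window [3,7] length 5
  Position 8 ('f'): repeat (last at 4), move window start to 5
  Position 8 ('f'): window [5,8] length 4
  Position 9 ('a'): window [5,9] length 5
  Position 10 ('b'): repeat (last at 6), move window start to 7
  Position 10 ('b'): window [7,10] length 4
Longest substring with no repeats: "gheafdb" with length 7

7


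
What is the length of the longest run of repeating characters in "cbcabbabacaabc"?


Input: "cbcabbabacaabc"
Scanning for longest run:
  Position 1 ('b'): new char, reset run to 1
  Position 2 ('c'): new char, reset run to 1
  Position 3 ('a'): new char, reset run to 1
  Position 4 ('b'): new char, reset run to 1
  Position 5 ('b'): continues run of 'b', length=2
  Position 6 ('a'): new char, reset run to 1
  Position 7 ('b'): new char, reset run to 1
  Position 8 ('a'): new char, reset run to 1
  Position 9 ('c'): new char, reset run to 1
  Position 10 ('a'): new char, reset run to 1
  Position 11 ('a'): continues run of 'a', length=2
  Position 12 ('b'): new char, reset run to 1
  Position 13 ('c'): new char, reset run to 1
Longest run: 'b' with length 2

2


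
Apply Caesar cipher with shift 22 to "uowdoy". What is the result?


Caesar cipher: shift "uowdoy" by 22
  'u' (pos 20) + 22 = pos 16 = 'q'
  'o' (pos 14) + 22 = pos 10 = 'k'
  'w' (pos 22) + 22 = pos 18 = 's'
  'd' (pos 3) + 22 = pos 25 = 'z'
  'o' (pos 14) + 22 = pos 10 = 'k'
  'y' (pos 24) + 22 = pos 20 = 'u'
Result: qkszku

qkszku


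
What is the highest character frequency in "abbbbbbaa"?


Input: abbbbbbaa
Character counts:
  'a': 3
  'b': 6
Maximum frequency: 6

6


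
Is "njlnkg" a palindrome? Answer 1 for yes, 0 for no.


Input: njlnkg
Reversed: gknljn
  Compare pos 0 ('n') with pos 5 ('g'): MISMATCH
  Compare pos 1 ('j') with pos 4 ('k'): MISMATCH
  Compare pos 2 ('l') with pos 3 ('n'): MISMATCH
Result: not a palindrome

0


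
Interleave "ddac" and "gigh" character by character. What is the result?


Interleaving "ddac" and "gigh":
  Position 0: 'd' from first, 'g' from second => "dg"
  Position 1: 'd' from first, 'i' from second => "di"
  Position 2: 'a' from first, 'g' from second => "ag"
  Position 3: 'c' from first, 'h' from second => "ch"
Result: dgdiagch

dgdiagch


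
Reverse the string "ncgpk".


Input: ncgpk
Reading characters right to left:
  Position 4: 'k'
  Position 3: 'p'
  Position 2: 'g'
  Position 1: 'c'
  Position 0: 'n'
Reversed: kpgcn

kpgcn


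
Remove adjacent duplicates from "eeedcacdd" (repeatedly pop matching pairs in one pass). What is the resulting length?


Input: eeedcacdd
Stack-based adjacent duplicate removal:
  Read 'e': push. Stack: e
  Read 'e': matches stack top 'e' => pop. Stack: (empty)
  Read 'e': push. Stack: e
  Read 'd': push. Stack: ed
  Read 'c': push. Stack: edc
  Read 'a': push. Stack: edca
  Read 'c': push. Stack: edcac
  Read 'd': push. Stack: edcacd
  Read 'd': matches stack top 'd' => pop. Stack: edcac
Final stack: "edcac" (length 5)

5


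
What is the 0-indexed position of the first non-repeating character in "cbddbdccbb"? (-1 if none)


Input: cbddbdccbb
Character frequencies:
  'b': 4
  'c': 3
  'd': 3
Scanning left to right for freq == 1:
  Position 0 ('c'): freq=3, skip
  Position 1 ('b'): freq=4, skip
  Position 2 ('d'): freq=3, skip
  Position 3 ('d'): freq=3, skip
  Position 4 ('b'): freq=4, skip
  Position 5 ('d'): freq=3, skip
  Position 6 ('c'): freq=3, skip
  Position 7 ('c'): freq=3, skip
  Position 8 ('b'): freq=4, skip
  Position 9 ('b'): freq=4, skip
  No unique character found => answer = -1

-1


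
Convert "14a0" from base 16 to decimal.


Input: "14a0" in base 16
Positional expansion:
  Digit '1' (value 1) x 16^3 = 4096
  Digit '4' (value 4) x 16^2 = 1024
  Digit 'a' (value 10) x 16^1 = 160
  Digit '0' (value 0) x 16^0 = 0
Sum = 5280

5280


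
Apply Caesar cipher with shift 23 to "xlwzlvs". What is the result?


Caesar cipher: shift "xlwzlvs" by 23
  'x' (pos 23) + 23 = pos 20 = 'u'
  'l' (pos 11) + 23 = pos 8 = 'i'
  'w' (pos 22) + 23 = pos 19 = 't'
  'z' (pos 25) + 23 = pos 22 = 'w'
  'l' (pos 11) + 23 = pos 8 = 'i'
  'v' (pos 21) + 23 = pos 18 = 's'
  's' (pos 18) + 23 = pos 15 = 'p'
Result: uitwisp

uitwisp


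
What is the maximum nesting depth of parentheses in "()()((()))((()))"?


Input: "()()((()))((()))"
Tracking depth:
  Position 0 '(': depth becomes 1
  Position 1 ')': depth becomes 0
  Position 2 '(': depth becomes 1
  Position 3 ')': depth becomes 0
  Position 4 '(': depth becomes 1
  Position 5 '(': depth becomes 2
  Position 6 '(': depth becomes 3
  Position 7 ')': depth becomes 2
  Position 8 ')': depth becomes 1
  Position 9 ')': depth becomes 0
  Position 10 '(': depth becomes 1
  Position 11 '(': depth becomes 2
  Position 12 '(': depth becomes 3
  Position 13 ')': depth becomes 2
  Position 14 ')': depth becomes 1
  Position 15 ')': depth becomes 0
Maximum depth reached: 3

3


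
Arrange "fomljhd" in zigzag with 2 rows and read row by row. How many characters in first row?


Zigzag "fomljhd" into 2 rows:
Placing characters:
  'f' => row 0
  'o' => row 1
  'm' => row 0
  'l' => row 1
  'j' => row 0
  'h' => row 1
  'd' => row 0
Rows:
  Row 0: "fmjd"
  Row 1: "olh"
First row length: 4

4


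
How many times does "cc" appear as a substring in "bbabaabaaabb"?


Searching for "cc" in "bbabaabaaabb"
Scanning each position:
  Position 0: "bb" => no
  Position 1: "ba" => no
  Position 2: "ab" => no
  Position 3: "ba" => no
  Position 4: "aa" => no
  Position 5: "ab" => no
  Position 6: "ba" => no
  Position 7: "aa" => no
  Position 8: "aa" => no
  Position 9: "ab" => no
  Position 10: "bb" => no
Total occurrences: 0

0


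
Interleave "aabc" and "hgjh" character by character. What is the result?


Interleaving "aabc" and "hgjh":
  Position 0: 'a' from first, 'h' from second => "ah"
  Position 1: 'a' from first, 'g' from second => "ag"
  Position 2: 'b' from first, 'j' from second => "bj"
  Position 3: 'c' from first, 'h' from second => "ch"
Result: ahagbjch

ahagbjch


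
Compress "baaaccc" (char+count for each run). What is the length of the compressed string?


Input: baaaccc
Runs:
  'b' x 1 => "b1"
  'a' x 3 => "a3"
  'c' x 3 => "c3"
Compressed: "b1a3c3"
Compressed length: 6

6


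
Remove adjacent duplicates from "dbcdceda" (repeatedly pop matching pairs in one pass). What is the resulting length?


Input: dbcdceda
Stack-based adjacent duplicate removal:
  Read 'd': push. Stack: d
  Read 'b': push. Stack: db
  Read 'c': push. Stack: dbc
  Read 'd': push. Stack: dbcd
  Read 'c': push. Stack: dbcdc
  Read 'e': push. Stack: dbcdce
  Read 'd': push. Stack: dbcdced
  Read 'a': push. Stack: dbcdceda
Final stack: "dbcdceda" (length 8)

8


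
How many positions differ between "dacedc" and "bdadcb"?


Comparing "dacedc" and "bdadcb" position by position:
  Position 0: 'd' vs 'b' => DIFFER
  Position 1: 'a' vs 'd' => DIFFER
  Position 2: 'c' vs 'a' => DIFFER
  Position 3: 'e' vs 'd' => DIFFER
  Position 4: 'd' vs 'c' => DIFFER
  Position 5: 'c' vs 'b' => DIFFER
Positions that differ: 6

6
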